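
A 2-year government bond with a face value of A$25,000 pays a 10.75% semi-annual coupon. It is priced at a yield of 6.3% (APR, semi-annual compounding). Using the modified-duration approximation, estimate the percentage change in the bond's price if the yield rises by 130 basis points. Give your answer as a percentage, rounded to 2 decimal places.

Periodic yield y = 0.0315. Modified duration first:
  t   CF        PV=CF/(1+0.0315)^t    t·PV
  1     1,343.75     1,302.7145     1,302.7145
  2     1,343.75     1,262.9321     2,525.8643
  3     1,343.75     1,224.3646     3,673.0939
  4    26,343.75    23,270.2295    93,080.9181
  Σ                 27,060.2408   100,582.5908
P = 27,060.2408; D_Mac = 3.71699 half-year periods = 1.85849 yrs; D_mod = 1.85849/(1+0.0315) = 1.80174 yrs.
ΔP/P ≈ -D_mod · Δy = -1.80174 × (+0.013) = -0.023423 = -2.3423%.

-2.34%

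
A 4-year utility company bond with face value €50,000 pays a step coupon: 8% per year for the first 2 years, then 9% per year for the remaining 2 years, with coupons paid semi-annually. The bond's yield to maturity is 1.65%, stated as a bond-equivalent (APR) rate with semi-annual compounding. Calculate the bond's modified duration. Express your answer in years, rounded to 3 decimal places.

3.527 years

Periodic yield y = 0.00825. First find Macaulay duration:
  t   CF        PV=CF/(1+0.00825)^t    t·PV
  1     2,000.00     1,983.6350     1,983.6350
  2     2,000.00     1,967.4039     3,934.8079
  3     2,000.00     1,951.3057     5,853.9170
  4     2,000.00     1,935.3391     7,741.3564
  5     2,250.00     2,159.4411    10,797.2055
  6     2,250.00     2,141.7715    12,850.6290
  7     2,250.00     2,124.2465    14,869.7252
  8    52,250.00    48,926.0832   391,408.6655
  Σ                 63,189.2260   449,439.9415
P = 63,189.2260; Macaulay duration = 449,439.9415 / 63,189.2260 = 7.11260 half-year periods = 3.55630 years.
Modified duration = D_Mac / (1 + y) = 3.55630 / 1.00825 = 3.52720 years.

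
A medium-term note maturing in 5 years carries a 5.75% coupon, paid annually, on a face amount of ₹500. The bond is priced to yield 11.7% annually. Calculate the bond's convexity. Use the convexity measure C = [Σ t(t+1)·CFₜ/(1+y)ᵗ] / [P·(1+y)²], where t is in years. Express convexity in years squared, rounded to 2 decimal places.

With y = 0.117:
  t   CF        PV=CF/(1+0.117)^t    t·PV        t(t+1)·PV
  1        28.75        25.7386        25.7386          51.4772
  2        28.75        23.0426        46.0852         138.2556
  3        28.75        20.6290        61.8870         247.5481
  4        28.75        18.4682        73.8729         369.3645
  5       528.75       304.0777     1,520.3883       9,122.3298
  Σ                    391.9561     1,727.9720       9,928.9752
P = 391.9561.
Convexity = Σ t(t+1)·PV / [P·(1+y)²] = 9,928.9752 / (391.9561 × 1.247689) = 20.30302.

20.30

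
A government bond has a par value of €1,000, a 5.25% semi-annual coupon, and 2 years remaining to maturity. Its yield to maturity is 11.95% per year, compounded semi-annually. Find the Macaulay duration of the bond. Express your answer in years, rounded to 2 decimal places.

Periodic yield y = 0.05975. Discount each cash flow and weight by its period:
  t   CF        PV=CF/(1+0.05975)^t    t·PV
  1        26.25        24.7700        24.7700
  2        26.25        23.3734        46.7469
  3        26.25        22.0556        66.1668
  4     1,026.25       813.6534     3,254.6138
  Σ                    883.8525     3,392.2975
Price P = Σ PV = 883.8525.
Macaulay duration = Σ(t·PV) / P = 3,392.2975 / 883.8525 = 3.83808 half-year periods.
In years: 3.83808 / 2 = 1.91904 years.

1.92 years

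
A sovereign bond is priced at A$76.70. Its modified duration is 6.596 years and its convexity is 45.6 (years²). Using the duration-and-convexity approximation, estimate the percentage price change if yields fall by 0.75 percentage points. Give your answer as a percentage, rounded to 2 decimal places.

+5.08%

Duration effect: -D_mod·Δy = -6.596 × (-0.0075) = +0.049470
Convexity effect: ½·C·(Δy)² = 0.5 × 45.6 × (-0.0075)² = +0.0012825
ΔP/P ≈ +0.049470 + 0.0012825 = +0.0507525
= +5.07525%.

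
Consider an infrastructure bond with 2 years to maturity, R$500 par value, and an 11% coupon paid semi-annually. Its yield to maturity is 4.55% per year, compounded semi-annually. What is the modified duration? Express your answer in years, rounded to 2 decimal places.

1.82 years

Periodic yield y = 0.02275. First find Macaulay duration:
  t   CF        PV=CF/(1+0.02275)^t    t·PV
  1        27.50        26.8883        26.8883
  2        27.50        26.2902        52.5804
  3        27.50        25.7054        77.1162
  4       527.50       482.1082     1,928.4328
  Σ                    560.9921     2,085.0176
P = 560.9921; Macaulay duration = 2,085.0176 / 560.9921 = 3.71666 half-year periods = 1.85833 years.
Modified duration = D_Mac / (1 + y) = 1.85833 / 1.02275 = 1.81699 years.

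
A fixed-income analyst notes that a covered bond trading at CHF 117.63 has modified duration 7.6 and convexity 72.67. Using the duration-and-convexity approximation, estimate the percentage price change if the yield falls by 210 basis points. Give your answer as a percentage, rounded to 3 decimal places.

+17.562%

Duration effect: -D_mod·Δy = -7.6 × (-0.021) = +0.159600
Convexity effect: ½·C·(Δy)² = 0.5 × 72.67 × (-0.021)² = +0.016023735
ΔP/P ≈ +0.159600 + 0.016023735 = +0.175623735
= +17.5623735%.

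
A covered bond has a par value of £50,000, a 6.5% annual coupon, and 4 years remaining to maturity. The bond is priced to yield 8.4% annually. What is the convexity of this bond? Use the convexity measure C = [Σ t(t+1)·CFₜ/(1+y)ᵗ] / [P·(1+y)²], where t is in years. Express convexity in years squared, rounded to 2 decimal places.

14.97

With y = 0.084:
  t   CF        PV=CF/(1+0.084)^t    t·PV        t(t+1)·PV
  1     3,250.00     2,998.1550     2,998.1550       5,996.3100
  2     3,250.00     2,765.8256     5,531.6513      16,594.9538
  3     3,250.00     2,551.4997     7,654.4990      30,617.9959
  4    53,250.00    38,565.8123   154,263.2492     771,316.2462
  Σ                 46,881.2926   170,447.5544     824,525.5058
P = 46,881.2926.
Convexity = Σ t(t+1)·PV / [P·(1+y)²] = 824,525.5058 / (46,881.2926 × 1.175056) = 14.96739.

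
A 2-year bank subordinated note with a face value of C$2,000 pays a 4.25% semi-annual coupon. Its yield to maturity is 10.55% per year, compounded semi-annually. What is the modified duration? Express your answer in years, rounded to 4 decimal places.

Periodic yield y = 0.05275. First find Macaulay duration:
  t   CF        PV=CF/(1+0.05275)^t    t·PV
  1        42.50        40.3705        40.3705
  2        42.50        38.3476        76.6952
  3        42.50        36.4261       109.2784
  4     2,042.50     1,662.8806     6,651.5224
  Σ                  1,778.0248     6,877.8665
P = 1,778.0248; Macaulay duration = 6,877.8665 / 1,778.0248 = 3.86826 half-year periods = 1.93413 years.
Modified duration = D_Mac / (1 + y) = 1.93413 / 1.05275 = 1.83722 years.

1.8372 years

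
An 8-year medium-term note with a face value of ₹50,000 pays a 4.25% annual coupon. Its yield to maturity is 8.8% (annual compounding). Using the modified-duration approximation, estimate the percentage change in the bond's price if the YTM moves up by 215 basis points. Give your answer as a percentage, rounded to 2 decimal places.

-13.34%

Periodic yield y = 0.088. Modified duration first:
  t   CF        PV=CF/(1+0.088)^t    t·PV
  1     2,125.00     1,953.1250     1,953.1250
  2     2,125.00     1,795.1517     3,590.3033
  3     2,125.00     1,649.9556     4,949.8667
  4     2,125.00     1,516.5033     6,066.0131
  5     2,125.00     1,393.8449     6,969.2246
  6     2,125.00     1,281.1075     7,686.6448
  7     2,125.00     1,177.4885     8,242.4194
  8    52,125.00    26,546.9667   212,375.7336
  Σ                 37,314.1431   251,833.3305
P = 37,314.1431; D_Mac = 6.74900 yrs; D_mod = 6.74900/(1+0.088) = 6.20313 yrs.
ΔP/P ≈ -D_mod · Δy = -6.20313 × (+0.0215) = -0.133367 = -13.3367%.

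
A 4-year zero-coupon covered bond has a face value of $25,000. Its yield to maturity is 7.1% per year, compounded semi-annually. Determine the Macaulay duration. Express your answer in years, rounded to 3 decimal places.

A zero-coupon bond has a single cash flow at maturity, so its Macaulay duration equals its maturity: 4 years.
(Equivalently: 8 semi-annual periods ÷ 2 = 4 years.)

4.000 years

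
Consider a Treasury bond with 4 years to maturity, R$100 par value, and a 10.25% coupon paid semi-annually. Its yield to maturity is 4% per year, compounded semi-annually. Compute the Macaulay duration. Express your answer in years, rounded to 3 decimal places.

Periodic yield y = 0.02. Discount each cash flow and weight by its period:
  t   CF        PV=CF/(1+0.02)^t    t·PV
  1        5.125         5.0245         5.0245
  2        5.125         4.9260         9.8520
  3        5.125         4.8294        14.4882
  4        5.125         4.7347        18.9388
  5        5.125         4.6419        23.2094
  6        5.125         4.5509        27.3051
  7        5.125         4.4616        31.2313
  8      105.125        89.7232       717.7854
  Σ                    122.8921       847.8347
Price P = Σ PV = 122.8921.
Macaulay duration = Σ(t·PV) / P = 847.8347 / 122.8921 = 6.89902 half-year periods.
In years: 6.89902 / 2 = 3.44951 years.

3.450 years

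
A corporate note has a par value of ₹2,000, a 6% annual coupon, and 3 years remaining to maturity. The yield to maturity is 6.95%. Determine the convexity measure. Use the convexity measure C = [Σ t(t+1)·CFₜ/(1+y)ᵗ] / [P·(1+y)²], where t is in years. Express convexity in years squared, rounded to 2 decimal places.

With y = 0.0695:
  t   CF        PV=CF/(1+0.0695)^t    t·PV        t(t+1)·PV
  1       120.00       112.2020       112.2020         224.4039
  2       120.00       104.9107       209.8213         629.4640
  3     2,120.00     1,732.9798     5,198.9393      20,795.7573
  Σ                  1,950.0924     5,520.9626      21,649.6253
P = 1,950.0924.
Convexity = Σ t(t+1)·PV / [P·(1+y)²] = 21,649.6253 / (1,950.0924 × 1.143830) = 9.70585.

9.71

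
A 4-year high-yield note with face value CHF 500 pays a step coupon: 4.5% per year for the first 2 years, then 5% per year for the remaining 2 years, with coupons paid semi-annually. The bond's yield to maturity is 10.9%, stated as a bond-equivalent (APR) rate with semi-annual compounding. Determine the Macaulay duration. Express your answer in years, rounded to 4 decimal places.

Periodic yield y = 0.0545. Discount each cash flow and weight by its period:
  t   CF        PV=CF/(1+0.0545)^t    t·PV
  1        11.25        10.6686        10.6686
  2        11.25        10.1172        20.2344
  3        11.25         9.5943        28.7829
  4        11.25         9.0984        36.3937
  5        12.50         9.5869        47.9344
  6        12.50         9.0914        54.5484
  7        12.50         8.6215        60.3507
  8       512.50       335.2133     2,681.7061
  Σ                    401.9915     2,940.6190
Price P = Σ PV = 401.9915.
Macaulay duration = Σ(t·PV) / P = 2,940.6190 / 401.9915 = 7.31513 half-year periods.
In years: 7.31513 / 2 = 3.65756 years.

3.6576 years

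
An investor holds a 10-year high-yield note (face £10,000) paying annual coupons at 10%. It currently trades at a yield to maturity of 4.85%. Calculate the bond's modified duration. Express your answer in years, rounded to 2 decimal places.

Periodic yield y = 0.0485. First find Macaulay duration:
  t   CF        PV=CF/(1+0.0485)^t    t·PV
  1     1,000.00       953.7434       953.7434
  2     1,000.00       909.6266     1,819.2531
  3     1,000.00       867.5504     2,602.6511
  4     1,000.00       827.4205     3,309.6819
  5     1,000.00       789.1468     3,945.7342
  6     1,000.00       752.6436     4,515.8618
  7     1,000.00       717.8289     5,024.8025
  8     1,000.00       684.6246     5,476.9971
  9     1,000.00       652.9563     5,876.6063
  10   11,000.00     6,850.2802    68,502.8022
  Σ                 14,005.8213   102,028.1336
P = 14,005.8213; Macaulay duration = 102,028.1336 / 14,005.8213 = 7.28469 years.
Modified duration = D_Mac / (1 + y) = 7.28469 / 1.0485 = 6.94773 years.

6.95 years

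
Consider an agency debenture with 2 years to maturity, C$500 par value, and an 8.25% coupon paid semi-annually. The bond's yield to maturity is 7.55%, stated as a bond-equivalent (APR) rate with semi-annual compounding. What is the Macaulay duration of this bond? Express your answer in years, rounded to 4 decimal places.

Periodic yield y = 0.03775. Discount each cash flow and weight by its period:
  t   CF        PV=CF/(1+0.03775)^t    t·PV
  1       20.625        19.8747        19.8747
  2       20.625        19.1518        38.3035
  3       20.625        18.4551        55.3652
  4      520.625       448.9046     1,795.6184
  Σ                    506.3861     1,909.1618
Price P = Σ PV = 506.3861.
Macaulay duration = Σ(t·PV) / P = 1,909.1618 / 506.3861 = 3.77017 half-year periods.
In years: 3.77017 / 2 = 1.88508 years.

1.8851 years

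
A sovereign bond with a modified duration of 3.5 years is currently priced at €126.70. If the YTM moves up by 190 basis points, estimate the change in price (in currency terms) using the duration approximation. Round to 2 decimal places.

Duration approximation: ΔP/P ≈ -D_mod · Δy = -3.5 × (+0.019) = -0.066500.
ΔP ≈ 126.70 × (-0.066500) = -8.42555.

-€8.43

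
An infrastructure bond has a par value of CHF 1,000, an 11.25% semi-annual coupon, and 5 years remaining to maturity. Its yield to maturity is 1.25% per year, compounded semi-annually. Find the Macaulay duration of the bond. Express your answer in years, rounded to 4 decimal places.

4.1659 years

Periodic yield y = 0.00625. Discount each cash flow and weight by its period:
  t   CF        PV=CF/(1+0.00625)^t    t·PV
  1        56.25        55.9006        55.9006
  2        56.25        55.5534       111.1068
  3        56.25        55.2084       165.6251
  4        56.25        54.8655       219.4618
  5        56.25        54.5247       272.6234
  6        56.25        54.1860       325.1161
  7        56.25        53.8495       376.9462
  8        56.25        53.5150       428.1199
  9        56.25        53.1826       478.6433
  10    1,056.25       992.4481     9,924.4806
  Σ                  1,483.2336    12,358.0237
Price P = Σ PV = 1,483.2336.
Macaulay duration = Σ(t·PV) / P = 12,358.0237 / 1,483.2336 = 8.33181 half-year periods.
In years: 8.33181 / 2 = 4.16591 years.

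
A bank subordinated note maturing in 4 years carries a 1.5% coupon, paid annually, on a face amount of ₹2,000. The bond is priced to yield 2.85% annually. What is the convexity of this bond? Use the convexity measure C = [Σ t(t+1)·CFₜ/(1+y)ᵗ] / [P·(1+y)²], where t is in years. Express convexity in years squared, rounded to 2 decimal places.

18.34

With y = 0.0285:
  t   CF        PV=CF/(1+0.0285)^t    t·PV        t(t+1)·PV
  1        30.00        29.1687        29.1687          58.3374
  2        30.00        28.3604        56.7208         170.1625
  3        30.00        27.5745        82.7236         330.8945
  4     2,030.00     1,814.1736     7,256.6946      36,283.4729
  Σ                  1,899.2773     7,425.3078      36,842.8674
P = 1,899.2773.
Convexity = Σ t(t+1)·PV / [P·(1+y)²] = 36,842.8674 / (1,899.2773 × 1.057812) = 18.33819.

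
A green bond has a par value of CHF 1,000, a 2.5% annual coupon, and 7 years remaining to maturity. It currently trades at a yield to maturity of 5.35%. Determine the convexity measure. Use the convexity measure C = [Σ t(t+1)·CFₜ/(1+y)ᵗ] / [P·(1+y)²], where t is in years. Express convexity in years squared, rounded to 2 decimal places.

45.25

With y = 0.0535:
  t   CF        PV=CF/(1+0.0535)^t    t·PV        t(t+1)·PV
  1        25.00        23.7304        23.7304          47.4608
  2        25.00        22.5253        45.0506         135.1519
  3        25.00        21.3814        64.1442         256.5769
  4        25.00        20.2956        81.1824         405.9120
  5        25.00        19.2649        96.3246         577.9477
  6        25.00        18.2866       109.7196         768.0369
  7     1,025.00       711.6756     4,981.7293      39,853.8345
  Σ                    837.1599     5,401.8812      42,044.9207
P = 837.1599.
Convexity = Σ t(t+1)·PV / [P·(1+y)²] = 42,044.9207 / (837.1599 × 1.109862) = 45.25182.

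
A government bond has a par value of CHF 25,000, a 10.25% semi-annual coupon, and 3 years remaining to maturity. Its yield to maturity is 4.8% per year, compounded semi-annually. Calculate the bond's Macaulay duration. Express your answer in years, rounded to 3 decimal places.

Periodic yield y = 0.024. Discount each cash flow and weight by its period:
  t   CF        PV=CF/(1+0.024)^t    t·PV
  1     1,281.25     1,251.2207     1,251.2207
  2     1,281.25     1,221.8952     2,443.7904
  3     1,281.25     1,193.2570     3,579.7711
  4     1,281.25     1,165.2901     4,661.1603
  5     1,281.25     1,137.9786     5,689.8930
  6    26,281.25    22,795.3507   136,772.1041
  Σ                 28,764.9923   154,397.9397
Price P = Σ PV = 28,764.9923.
Macaulay duration = Σ(t·PV) / P = 154,397.9397 / 28,764.9923 = 5.36756 half-year periods.
In years: 5.36756 / 2 = 2.68378 years.

2.684 years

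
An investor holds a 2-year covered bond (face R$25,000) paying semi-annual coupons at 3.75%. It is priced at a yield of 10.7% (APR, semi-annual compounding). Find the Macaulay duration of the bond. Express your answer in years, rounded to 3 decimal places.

Periodic yield y = 0.0535. Discount each cash flow and weight by its period:
  t   CF        PV=CF/(1+0.0535)^t    t·PV
  1       468.75       444.9454       444.9454
  2       468.75       422.3497       844.6994
  3       468.75       400.9015     1,202.7044
  4    25,468.75    20,676.1403    82,704.5612
  Σ                 21,944.3369    85,196.9105
Price P = Σ PV = 21,944.3369.
Macaulay duration = Σ(t·PV) / P = 85,196.9105 / 21,944.3369 = 3.88241 half-year periods.
In years: 3.88241 / 2 = 1.94120 years.

1.941 years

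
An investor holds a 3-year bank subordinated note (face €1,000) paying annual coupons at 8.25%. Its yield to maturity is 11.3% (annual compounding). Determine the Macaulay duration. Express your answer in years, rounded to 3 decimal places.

2.768 years

Periodic yield y = 0.113. Discount each cash flow and weight by its year:
  t   CF        PV=CF/(1+0.113)^t    t·PV
  1        82.50        74.1240        74.1240
  2        82.50        66.5984       133.1967
  3     1,082.50       785.1315     2,355.3946
  Σ                    925.8539     2,562.7153
Price P = Σ PV = 925.8539.
Macaulay duration = Σ(t·PV) / P = 2,562.7153 / 925.8539 = 2.76795 years.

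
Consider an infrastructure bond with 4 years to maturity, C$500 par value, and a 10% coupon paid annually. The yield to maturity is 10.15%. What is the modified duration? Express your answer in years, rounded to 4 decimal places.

3.1644 years

Periodic yield y = 0.1015. First find Macaulay duration:
  t   CF        PV=CF/(1+0.1015)^t    t·PV
  1        50.00        45.3926        45.3926
  2        50.00        41.2098        82.4197
  3        50.00        37.4125       112.2374
  4       550.00       373.6153     1,494.4613
  Σ                    497.6303     1,734.5111
P = 497.6303; Macaulay duration = 1,734.5111 / 497.6303 = 3.48554 years.
Modified duration = D_Mac / (1 + y) = 3.48554 / 1.1015 = 3.16436 years.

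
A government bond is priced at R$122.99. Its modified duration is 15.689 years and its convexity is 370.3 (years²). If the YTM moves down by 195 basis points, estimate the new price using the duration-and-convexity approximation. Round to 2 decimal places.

Duration effect: -D_mod·Δy = -15.689 × (-0.0195) = +0.3059355
Convexity effect: ½·C·(Δy)² = 0.5 × 370.3 × (-0.0195)² = +0.0704032875
ΔP/P ≈ +0.3059355 + 0.0704032875 = +0.3763387875
New price ≈ 122.99 × (1 + 0.3763387875) = 169.275907474625.

R$169.28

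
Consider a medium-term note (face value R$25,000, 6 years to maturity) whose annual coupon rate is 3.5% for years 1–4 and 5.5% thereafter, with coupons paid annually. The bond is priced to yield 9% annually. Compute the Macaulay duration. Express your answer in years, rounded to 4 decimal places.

Periodic yield y = 0.09. Discount each cash flow and weight by its year:
  t   CF        PV=CF/(1+0.09)^t    t·PV
  1       875.00       802.7523       802.7523
  2       875.00       736.4700     1,472.9400
  3       875.00       675.6605     2,026.9816
  4       875.00       619.8721     2,479.4882
  5     1,375.00       893.6557     4,468.2783
  6    26,375.00    15,726.5507    94,359.3045
  Σ                 19,454.9613   105,609.7449
Price P = Σ PV = 19,454.9613.
Macaulay duration = Σ(t·PV) / P = 105,609.7449 / 19,454.9613 = 5.42842 years.

5.4284 years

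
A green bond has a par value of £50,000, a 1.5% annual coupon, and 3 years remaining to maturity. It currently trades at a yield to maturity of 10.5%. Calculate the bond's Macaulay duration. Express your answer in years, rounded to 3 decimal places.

Periodic yield y = 0.105. Discount each cash flow and weight by its year:
  t   CF        PV=CF/(1+0.105)^t    t·PV
  1       750.00       678.7330       678.7330
  2       750.00       614.2380     1,228.4761
  3    50,750.00    37,613.9734   112,841.9201
  Σ                 38,906.9444   114,749.1292
Price P = Σ PV = 38,906.9444.
Macaulay duration = Σ(t·PV) / P = 114,749.1292 / 38,906.9444 = 2.94932 years.

2.949 years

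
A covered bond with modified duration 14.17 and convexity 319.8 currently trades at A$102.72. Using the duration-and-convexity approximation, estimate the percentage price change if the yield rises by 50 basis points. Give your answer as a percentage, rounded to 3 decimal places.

Duration effect: -D_mod·Δy = -14.17 × (+0.005) = -0.070850
Convexity effect: ½·C·(Δy)² = 0.5 × 319.8 × (0.005)² = +0.0039975
ΔP/P ≈ -0.070850 + 0.0039975 = -0.0668525
= -6.68525%.

-6.685%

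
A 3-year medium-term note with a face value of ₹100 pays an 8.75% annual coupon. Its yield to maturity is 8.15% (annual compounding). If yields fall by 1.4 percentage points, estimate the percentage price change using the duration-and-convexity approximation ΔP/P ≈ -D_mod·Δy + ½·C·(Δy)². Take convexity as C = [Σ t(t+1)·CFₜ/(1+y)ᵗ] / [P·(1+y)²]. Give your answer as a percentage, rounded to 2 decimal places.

+3.67%

With y = 0.0815:
  t   CF        PV=CF/(1+0.0815)^t    t·PV        t(t+1)·PV
  1         8.75         8.0906         8.0906          16.1812
  2         8.75         7.4809        14.9618          44.8855
  3       108.75        85.9705       257.9116       1,031.6466
  Σ                    101.5421       280.9641       1,092.7133
P = 101.5421; D_Mac = 2.76697 yrs; D_mod = 2.55846 yrs; C = 9.20041.
Duration effect: -2.55846 × (-0.014) = +0.035818
Convexity effect: 0.5 × 9.20041 × (-0.014)² = +0.0009016
ΔP/P ≈ +0.035818 + 0.0009016 = +0.036720 = +3.6720%.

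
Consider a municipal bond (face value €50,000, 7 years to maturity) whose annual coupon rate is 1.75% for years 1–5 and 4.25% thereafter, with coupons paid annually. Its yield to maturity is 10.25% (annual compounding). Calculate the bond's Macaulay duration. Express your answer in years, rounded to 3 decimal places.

Periodic yield y = 0.1025. Discount each cash flow and weight by its year:
  t   CF        PV=CF/(1+0.1025)^t    t·PV
  1       875.00       793.6508       793.6508
  2       875.00       719.8647     1,439.7293
  3       875.00       652.9385     1,958.8154
  4       875.00       592.2344     2,368.9378
  5       875.00       537.1741     2,685.8705
  6     2,125.00     1,183.2795     7,099.6771
  7    52,125.00    26,326.6670   184,286.6693
  Σ                 30,805.8090   200,633.3502
Price P = Σ PV = 30,805.8090.
Macaulay duration = Σ(t·PV) / P = 200,633.3502 / 30,805.8090 = 6.51284 years.

6.513 years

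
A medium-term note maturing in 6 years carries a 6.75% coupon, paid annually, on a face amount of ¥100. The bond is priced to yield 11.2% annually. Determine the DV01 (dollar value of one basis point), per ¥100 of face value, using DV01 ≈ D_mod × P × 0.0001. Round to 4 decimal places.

¥0.0367

Periodic yield y = 0.112.
  t   CF        PV=CF/(1+0.112)^t    t·PV
  1         6.75         6.0701         6.0701
  2         6.75         5.4588        10.9175
  3         6.75         4.9090        14.7269
  4         6.75         4.4145        17.6581
  5         6.75         3.9699        19.8495
  6       106.75        56.4598       338.7587
  Σ                     81.2821       407.9808
P = 81.2821; D_Mac = 5.01932 yrs; D_mod = 4.51378 yrs.
DV01 ≈ 4.51378 × 81.2821 × 0.0001 = 0.036689.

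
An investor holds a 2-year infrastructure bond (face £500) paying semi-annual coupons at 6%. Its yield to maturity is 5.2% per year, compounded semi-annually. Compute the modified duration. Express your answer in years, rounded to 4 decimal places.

1.8665 years

Periodic yield y = 0.026. First find Macaulay duration:
  t   CF        PV=CF/(1+0.026)^t    t·PV
  1        15.00        14.6199        14.6199
  2        15.00        14.2494        28.4988
  3        15.00        13.8883        41.6649
  4       515.00       464.7483     1,858.9931
  Σ                    507.5059     1,943.7767
P = 507.5059; Macaulay duration = 1,943.7767 / 507.5059 = 3.83006 half-year periods = 1.91503 years.
Modified duration = D_Mac / (1 + y) = 1.91503 / 1.026 = 1.86650 years.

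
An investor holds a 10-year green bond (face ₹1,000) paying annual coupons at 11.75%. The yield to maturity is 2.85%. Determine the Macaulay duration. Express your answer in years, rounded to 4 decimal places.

Periodic yield y = 0.0285. Discount each cash flow and weight by its year:
  t   CF        PV=CF/(1+0.0285)^t    t·PV
  1       117.50       114.2440       114.2440
  2       117.50       111.0783       222.1566
  3       117.50       108.0003       324.0009
  4       117.50       105.0076       420.0304
  5       117.50       102.0978       510.4890
  6       117.50        99.2686       595.6119
  7       117.50        96.5179       675.6252
  8       117.50        93.8433       750.7468
  9       117.50        91.2429       821.1863
  10    1,117.50       843.7321     8,437.3210
  Σ                  1,765.0330    12,871.4121
Price P = Σ PV = 1,765.0330.
Macaulay duration = Σ(t·PV) / P = 12,871.4121 / 1,765.0330 = 7.29245 years.

7.2924 years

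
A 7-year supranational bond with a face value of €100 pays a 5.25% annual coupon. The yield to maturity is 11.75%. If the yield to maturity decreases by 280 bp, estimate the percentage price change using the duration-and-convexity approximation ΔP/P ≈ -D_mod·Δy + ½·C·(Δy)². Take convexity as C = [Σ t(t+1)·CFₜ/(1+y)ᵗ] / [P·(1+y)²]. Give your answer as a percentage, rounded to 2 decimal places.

+15.94%

With y = 0.1175:
  t   CF        PV=CF/(1+0.1175)^t    t·PV        t(t+1)·PV
  1         5.25         4.6980         4.6980           9.3960
  2         5.25         4.2040         8.4080          25.2241
  3         5.25         3.7620        11.2859          45.1438
  4         5.25         3.3664        13.4657          67.3285
  5         5.25         3.0125        15.0623          90.3739
  6         5.25         2.6957        16.1743         113.2201
  7       105.25        48.3603       338.5224       2,708.1793
  Σ                     70.0989       407.6167       3,058.8656
P = 70.0989; D_Mac = 5.81488 yrs; D_mod = 5.20347 yrs; C = 34.94250.
Duration effect: -5.20347 × (-0.028) = +0.145697
Convexity effect: 0.5 × 34.94250 × (-0.028)² = +0.0136975
ΔP/P ≈ +0.145697 + 0.0136975 = +0.159395 = +15.9395%.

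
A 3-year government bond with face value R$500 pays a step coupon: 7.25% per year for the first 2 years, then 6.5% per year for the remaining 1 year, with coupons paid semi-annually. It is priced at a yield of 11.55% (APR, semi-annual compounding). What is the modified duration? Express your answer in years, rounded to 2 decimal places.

2.58 years

Periodic yield y = 0.05775. First find Macaulay duration:
  t   CF        PV=CF/(1+0.05775)^t    t·PV
  1       18.125        17.1354        17.1354
  2       18.125        16.1999        32.3998
  3       18.125        15.3154        45.9463
  4       18.125        14.4792        57.9170
  5       16.250        12.2726        61.3632
  6      516.250       368.6055     2,211.6333
  Σ                    444.0082     2,426.3949
P = 444.0082; Macaulay duration = 2,426.3949 / 444.0082 = 5.46475 half-year periods = 2.73238 years.
Modified duration = D_Mac / (1 + y) = 2.73238 / 1.05775 = 2.58320 years.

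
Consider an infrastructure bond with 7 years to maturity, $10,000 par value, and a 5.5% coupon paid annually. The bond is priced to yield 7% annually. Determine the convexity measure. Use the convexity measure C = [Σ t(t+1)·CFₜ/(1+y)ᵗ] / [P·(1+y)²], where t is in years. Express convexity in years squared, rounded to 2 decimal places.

With y = 0.07:
  t   CF        PV=CF/(1+0.07)^t    t·PV        t(t+1)·PV
  1       550.00       514.0187       514.0187       1,028.0374
  2       550.00       480.3913       960.7826       2,882.3478
  3       550.00       448.9638     1,346.8915       5,387.5660
  4       550.00       419.5924     1,678.3695       8,391.8473
  5       550.00       392.1424     1,960.7120      11,764.2720
  6       550.00       366.4882     2,198.9293      15,392.5054
  7    10,550.00     6,570.0098    45,990.0684     367,920.5475
  Σ                  9,191.6066    54,649.7720     412,767.1233
P = 9,191.6066.
Convexity = Σ t(t+1)·PV / [P·(1+y)²] = 412,767.1233 / (9,191.6066 × 1.144900) = 39.22348.

39.22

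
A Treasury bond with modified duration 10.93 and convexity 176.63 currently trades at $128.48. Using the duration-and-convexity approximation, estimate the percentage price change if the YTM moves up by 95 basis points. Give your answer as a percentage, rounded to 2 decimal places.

-9.59%

Duration effect: -D_mod·Δy = -10.93 × (+0.0095) = -0.103835
Convexity effect: ½·C·(Δy)² = 0.5 × 176.63 × (0.0095)² = +0.00797042875
ΔP/P ≈ -0.103835 + 0.00797042875 = -0.09586457125
= -9.586457125%.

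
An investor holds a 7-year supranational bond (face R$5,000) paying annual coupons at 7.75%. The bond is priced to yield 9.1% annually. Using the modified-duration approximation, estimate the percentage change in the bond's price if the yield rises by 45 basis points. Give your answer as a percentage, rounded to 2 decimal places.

Periodic yield y = 0.091. Modified duration first:
  t   CF        PV=CF/(1+0.091)^t    t·PV
  1       387.50       355.1787       355.1787
  2       387.50       325.5534       651.1068
  3       387.50       298.3991       895.1972
  4       387.50       273.5097     1,094.0387
  5       387.50       250.6963     1,253.4816
  6       387.50       229.7858     1,378.7149
  7     5,387.50     2,928.2896    20,498.0274
  Σ                  4,661.4126    26,125.7452
P = 4,661.4126; D_Mac = 5.60468 yrs; D_mod = 5.60468/(1+0.091) = 5.13720 yrs.
ΔP/P ≈ -D_mod · Δy = -5.13720 × (+0.0045) = -0.023117 = -2.3117%.

-2.31%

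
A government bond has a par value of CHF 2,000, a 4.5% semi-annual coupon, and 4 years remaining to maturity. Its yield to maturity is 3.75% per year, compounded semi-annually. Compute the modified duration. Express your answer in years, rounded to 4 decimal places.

Periodic yield y = 0.01875. First find Macaulay duration:
  t   CF        PV=CF/(1+0.01875)^t    t·PV
  1        45.00        44.1718        44.1718
  2        45.00        43.3588        86.7176
  3        45.00        42.5608       127.6824
  4        45.00        41.7775       167.1098
  5        45.00        41.0085       205.0427
  6        45.00        40.2538       241.5227
  7        45.00        39.5129       276.5905
  8     2,045.00     1,762.5942    14,100.7537
  Σ                  2,055.2383    15,249.5912
P = 2,055.2383; Macaulay duration = 15,249.5912 / 2,055.2383 = 7.41987 half-year periods = 3.70993 years.
Modified duration = D_Mac / (1 + y) = 3.70993 / 1.01875 = 3.64165 years.

3.6417 years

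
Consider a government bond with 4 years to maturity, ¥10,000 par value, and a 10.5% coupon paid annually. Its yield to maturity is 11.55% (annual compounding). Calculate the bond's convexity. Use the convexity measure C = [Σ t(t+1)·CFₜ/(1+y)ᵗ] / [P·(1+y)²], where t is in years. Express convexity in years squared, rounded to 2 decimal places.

13.18

With y = 0.1155:
  t   CF        PV=CF/(1+0.1155)^t    t·PV        t(t+1)·PV
  1     1,050.00       941.2819       941.2819       1,882.5639
  2     1,050.00       843.8207     1,687.6413       5,062.9239
  3     1,050.00       756.4506     2,269.3518       9,077.4073
  4    11,050.00     7,136.4788    28,545.9152     142,729.5759
  Σ                  9,678.0320    33,444.1902     158,752.4709
P = 9,678.0320.
Convexity = Σ t(t+1)·PV / [P·(1+y)²] = 158,752.4709 / (9,678.0320 × 1.244340) = 13.18239.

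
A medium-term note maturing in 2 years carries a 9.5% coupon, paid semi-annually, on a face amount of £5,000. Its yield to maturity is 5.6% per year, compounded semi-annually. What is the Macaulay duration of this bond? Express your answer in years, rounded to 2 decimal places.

1.87 years

Periodic yield y = 0.028. Discount each cash flow and weight by its period:
  t   CF        PV=CF/(1+0.028)^t    t·PV
  1       237.50       231.0311       231.0311
  2       237.50       224.7385       449.4769
  3       237.50       218.6172       655.8515
  4     5,237.50     4,689.7704    18,759.0814
  Σ                  5,364.1571    20,095.4410
Price P = Σ PV = 5,364.1571.
Macaulay duration = Σ(t·PV) / P = 20,095.4410 / 5,364.1571 = 3.74624 half-year periods.
In years: 3.74624 / 2 = 1.87312 years.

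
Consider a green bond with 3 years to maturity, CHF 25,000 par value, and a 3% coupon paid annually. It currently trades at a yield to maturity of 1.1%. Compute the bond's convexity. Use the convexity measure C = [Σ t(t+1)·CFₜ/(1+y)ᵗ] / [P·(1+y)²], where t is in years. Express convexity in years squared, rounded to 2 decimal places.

With y = 0.011:
  t   CF        PV=CF/(1+0.011)^t    t·PV        t(t+1)·PV
  1       750.00       741.8398       741.8398       1,483.6795
  2       750.00       733.7683     1,467.5366       4,402.6099
  3    25,750.00    24,918.6073    74,755.8220     299,023.2880
  Σ                 26,394.2154    76,965.1984     304,909.5774
P = 26,394.2154.
Convexity = Σ t(t+1)·PV / [P·(1+y)²] = 304,909.5774 / (26,394.2154 × 1.022121) = 11.30212.

11.30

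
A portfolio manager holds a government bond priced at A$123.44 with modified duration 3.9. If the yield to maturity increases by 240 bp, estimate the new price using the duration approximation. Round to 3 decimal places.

Duration approximation: ΔP/P ≈ -D_mod · Δy = -3.9 × (+0.024) = -0.093600.
New price ≈ 123.44 × (1 - 0.093600) = 111.886016.

A$111.886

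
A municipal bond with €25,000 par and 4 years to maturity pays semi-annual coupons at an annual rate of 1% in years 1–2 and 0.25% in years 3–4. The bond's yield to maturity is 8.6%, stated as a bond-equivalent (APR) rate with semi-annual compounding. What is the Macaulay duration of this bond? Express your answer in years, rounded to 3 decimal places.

Periodic yield y = 0.043. Discount each cash flow and weight by its period:
  t   CF        PV=CF/(1+0.043)^t    t·PV
  1       125.00       119.8466       119.8466
  2       125.00       114.9057       229.8113
  3       125.00       110.1684       330.5052
  4       125.00       105.6265       422.5059
  5        31.25        25.3179       126.5897
  6        31.25        24.2742       145.6449
  7        31.25        23.2734       162.9138
  8    25,031.25    17,873.4369   142,987.4948
  Σ                 18,396.8495   144,525.3124
Price P = Σ PV = 18,396.8495.
Macaulay duration = Σ(t·PV) / P = 144,525.3124 / 18,396.8495 = 7.85598 half-year periods.
In years: 7.85598 / 2 = 3.92799 years.

3.928 years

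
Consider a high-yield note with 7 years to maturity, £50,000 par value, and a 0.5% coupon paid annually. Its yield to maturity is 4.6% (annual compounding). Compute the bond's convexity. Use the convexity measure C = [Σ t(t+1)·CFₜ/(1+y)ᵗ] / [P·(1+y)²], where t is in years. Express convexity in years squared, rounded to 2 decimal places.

With y = 0.046:
  t   CF        PV=CF/(1+0.046)^t    t·PV        t(t+1)·PV
  1       250.00       239.0057       239.0057         478.0115
  2       250.00       228.4950       456.9899       1,370.9698
  3       250.00       218.4464       655.3393       2,621.3572
  4       250.00       208.8398       835.3592       4,176.7960
  5       250.00       199.6556       998.2782       5,989.6692
  6       250.00       190.8754     1,145.2522       8,016.7657
  7    50,250.00    36,678.7287   256,751.1009   2,054,008.8069
  Σ                 37,964.0466   261,081.3255   2,076,662.3764
P = 37,964.0466.
Convexity = Σ t(t+1)·PV / [P·(1+y)²] = 2,076,662.3764 / (37,964.0466 × 1.094116) = 49.99540.

50.00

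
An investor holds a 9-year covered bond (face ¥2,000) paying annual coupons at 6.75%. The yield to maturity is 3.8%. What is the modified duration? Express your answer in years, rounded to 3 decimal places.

6.973 years

Periodic yield y = 0.038. First find Macaulay duration:
  t   CF        PV=CF/(1+0.038)^t    t·PV
  1       135.00       130.0578       130.0578
  2       135.00       125.2965       250.5931
  3       135.00       120.7096       362.1287
  4       135.00       116.2905       465.1621
  5       135.00       112.0333       560.1663
  6       135.00       107.9319       647.5911
  7       135.00       103.9806       727.8642
  8       135.00       100.1740       801.3919
  9     2,135.00     1,526.2360    13,736.1241
  Σ                  2,442.7102    17,681.0793
P = 2,442.7102; Macaulay duration = 17,681.0793 / 2,442.7102 = 7.23830 years.
Modified duration = D_Mac / (1 + y) = 7.23830 / 1.038 = 6.97332 years.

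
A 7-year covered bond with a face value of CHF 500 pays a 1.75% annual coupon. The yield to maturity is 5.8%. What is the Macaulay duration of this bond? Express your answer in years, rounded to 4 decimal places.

Periodic yield y = 0.058. Discount each cash flow and weight by its year:
  t   CF        PV=CF/(1+0.058)^t    t·PV
  1         8.75         8.2703         8.2703
  2         8.75         7.8169        15.6339
  3         8.75         7.3884        22.1652
  4         8.75         6.9834        27.9335
  5         8.75         6.6005        33.0027
  6         8.75         6.2387        37.4322
  7       508.75       342.8505     2,399.9533
  Σ                    386.1488     2,544.3911
Price P = Σ PV = 386.1488.
Macaulay duration = Σ(t·PV) / P = 2,544.3911 / 386.1488 = 6.58915 years.

6.5891 years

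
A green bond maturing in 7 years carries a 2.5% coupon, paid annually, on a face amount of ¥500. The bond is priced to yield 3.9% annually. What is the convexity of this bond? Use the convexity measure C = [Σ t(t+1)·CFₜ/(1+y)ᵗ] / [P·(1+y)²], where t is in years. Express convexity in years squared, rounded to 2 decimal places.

With y = 0.039:
  t   CF        PV=CF/(1+0.039)^t    t·PV        t(t+1)·PV
  1        12.50        12.0308        12.0308          24.0616
  2        12.50        11.5792        23.1584          69.4753
  3        12.50        11.1446        33.4337         133.7349
  4        12.50        10.7262        42.9050         214.5250
  5        12.50        10.3236        51.6181         309.7088
  6        12.50         9.9361        59.6167         417.3169
  7       512.50       392.0893     2,744.6254      21,957.0031
  Σ                    457.8299     2,967.3882      23,125.8255
P = 457.8299.
Convexity = Σ t(t+1)·PV / [P·(1+y)²] = 23,125.8255 / (457.8299 × 1.079521) = 46.79096.

46.79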